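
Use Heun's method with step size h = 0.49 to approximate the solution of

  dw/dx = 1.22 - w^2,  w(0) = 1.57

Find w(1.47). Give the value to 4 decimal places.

Heun: k1 = f(x_n, w_n); k2 = f(x_n + h, w_n + h·k1); w_{n+1} = w_n + (h/2)·(k1 + k2).
x=0.000000, w=1.570000:
  k1 = f(0.000000, 1.570000) = -1.244900
  k2 = f(0.490000, 0.959999) = 0.298402
  w ← 1.570000 + (0.49/2)·(-1.244900 + 0.298402) = 1.338108
x=0.490000, w=1.338108:
  k1 = f(0.490000, 1.338108) = -0.570533
  k2 = f(0.980000, 1.058547) = 0.099479
  w ← 1.338108 + (0.49/2)·(-0.570533 + 0.099479) = 1.222700
x=0.980000, w=1.222700:
  k1 = f(0.980000, 1.222700) = -0.274994
  k2 = f(1.470000, 1.087952) = 0.036360
  w ← 1.222700 + (0.49/2)·(-0.274994 + 0.036360) = 1.164234
w(1.47) ≈ 1.1642

1.1642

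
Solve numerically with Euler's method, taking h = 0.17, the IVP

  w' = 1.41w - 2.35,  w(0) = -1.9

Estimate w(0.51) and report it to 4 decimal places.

-5.1287

Euler: w_{n+1} = w_n + h·f(x_n, w_n).
x=0.000000, w=-1.900000: f=-5.029000 → w ← -1.900000 + 0.17·(-5.029000) = -2.754930
x=0.170000, w=-2.754930: f=-6.234451 → w ← -2.754930 + 0.17·(-6.234451) = -3.814787
x=0.340000, w=-3.814787: f=-7.728849 → w ← -3.814787 + 0.17·(-7.728849) = -5.128691
w(0.51) ≈ -5.1287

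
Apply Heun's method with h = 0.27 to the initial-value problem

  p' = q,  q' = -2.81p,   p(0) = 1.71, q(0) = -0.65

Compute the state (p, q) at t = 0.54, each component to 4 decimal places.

Heun on (p,q): k1 = f(t_n, state_n); k2 = f(t_n + h, state_n + h·k1); state_{n+1} = state_n + (h/2)·(k1 + k2).
0.000000: (1.710000, -0.650000)
  k1 = (-0.650000, -4.805100)
  predictor → (1.534500, -1.947377)
  k2 = (-1.947377, -4.311945)
  → (1.359354, -1.880801)
0.270000: (1.359354, -1.880801)
  k1 = (-1.880801, -3.819785)
  predictor → (0.851538, -2.912143)
  k2 = (-2.912143, -2.392821)
  → (0.712307, -2.719503)
(p(0.54), q(0.54)) ≈ (0.7123, -2.7195)

0.7123, -2.7195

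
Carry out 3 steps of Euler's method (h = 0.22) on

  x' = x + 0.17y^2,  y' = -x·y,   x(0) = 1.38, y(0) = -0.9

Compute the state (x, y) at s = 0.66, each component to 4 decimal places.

Euler on (x,y): x_{n+1} = x_n + h·x', y_{n+1} = y_n + h·y'.
0.000000: (1.380000, -0.900000); f=(1.517700, 1.242000) → (1.713894, -0.626760)
0.220000: (1.713894, -0.626760); f=(1.780675, 1.074200) → (2.105642, -0.390436)
0.440000: (2.105642, -0.390436); f=(2.131557, 0.822119) → (2.574585, -0.209570)
(x(0.66), y(0.66)) ≈ (2.5746, -0.2096)

2.5746, -0.2096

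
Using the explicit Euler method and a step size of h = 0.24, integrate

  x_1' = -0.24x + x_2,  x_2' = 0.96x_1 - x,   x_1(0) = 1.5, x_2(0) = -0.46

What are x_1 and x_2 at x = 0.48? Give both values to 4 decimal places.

Euler on (x_1,x_2): x_1_{n+1} = x_1_n + h·x_1', x_2_{n+1} = x_2_n + h·x_2'.
0.000000: (1.500000, -0.460000); f=(-0.460000, 1.440000) → (1.389600, -0.114400)
0.240000: (1.389600, -0.114400); f=(-0.172000, 1.094016) → (1.348320, 0.148164)
(x_1(0.48), x_2(0.48)) ≈ (1.3483, 0.1482)

1.3483, 0.1482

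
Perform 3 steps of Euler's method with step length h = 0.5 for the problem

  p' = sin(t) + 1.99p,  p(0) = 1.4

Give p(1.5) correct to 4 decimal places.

12.0152

Euler: p_{n+1} = p_n + h·f(t_n, p_n).
t=0.000000, p=1.400000: f=2.786000 → p ← 1.400000 + 0.5·2.786000 = 2.793000
t=0.500000, p=2.793000: f=6.037496 → p ← 2.793000 + 0.5·6.037496 = 5.811748
t=1.000000, p=5.811748: f=12.406849 → p ← 5.811748 + 0.5·12.406849 = 12.015172
p(1.5) ≈ 12.0152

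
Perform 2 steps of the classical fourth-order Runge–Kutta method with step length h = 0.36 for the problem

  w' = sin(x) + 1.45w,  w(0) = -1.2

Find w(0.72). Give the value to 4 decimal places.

-3.0427

RK4: k1 = f(x_n, w_n); k2 = f(x_n + h/2, w_n + (h/2)·k1); k3 = f(x_n + h/2, w_n + (h/2)·k2); k4 = f(x_n + h, w_n + h·k3); w_{n+1} = w_n + (h/6)·(k1 + 2k2 + 2k3 + k4).
x=0.000000, w=-1.200000:
  k1 = f(0.000000, -1.200000) = -1.740000
  k2 = f(0.180000, -1.513200) = -2.015110
  k3 = f(0.180000, -1.562720) = -2.086914
  k4 = f(0.360000, -1.951289) = -2.477095
  w ← -1.200000 + (0.36/6)·(k1 + 2k2 + 2k3 + k4) = -1.945269
x=0.360000, w=-1.945269:
  k1 = f(0.360000, -1.945269) = -2.468365
  k2 = f(0.540000, -2.389574) = -2.950747
  k3 = f(0.540000, -2.476403) = -3.076649
  k4 = f(0.720000, -3.052862) = -3.767265
  w ← -1.945269 + (0.36/6)·(k1 + 2k2 + 2k3 + k4) = -3.042694
w(0.72) ≈ -3.0427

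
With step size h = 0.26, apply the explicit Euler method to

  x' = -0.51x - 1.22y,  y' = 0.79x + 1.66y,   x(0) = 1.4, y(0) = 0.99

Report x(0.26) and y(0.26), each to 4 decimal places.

Euler on (x,y): x_{n+1} = x_n + h·x', y_{n+1} = y_n + h·y'.
0.000000: (1.400000, 0.990000); f=(-1.921800, 2.749400) → (0.900332, 1.704844)
(x(0.26), y(0.26)) ≈ (0.9003, 1.7048)

0.9003, 1.7048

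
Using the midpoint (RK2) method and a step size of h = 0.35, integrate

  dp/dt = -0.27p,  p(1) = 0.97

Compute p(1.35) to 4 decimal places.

Midpoint: k1 = f(t_n, p_n); k2 = f(t_n + h/2, p_n + (h/2)·k1); p_{n+1} = p_n + h·k2.
t=1.000000, p=0.970000:
  k1 = f(1.000000, 0.970000) = -0.261900
  k2 = f(1.175000, 0.924168) = -0.249525
  p ← 0.970000 + 0.35·(-0.249525) = 0.882666
p(1.35) ≈ 0.8827

0.8827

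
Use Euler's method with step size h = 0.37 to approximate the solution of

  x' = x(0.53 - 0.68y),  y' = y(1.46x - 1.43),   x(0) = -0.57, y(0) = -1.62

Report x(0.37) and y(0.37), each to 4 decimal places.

-0.9141, -0.2640

Euler on (x,y): x_{n+1} = x_n + h·x', y_{n+1} = y_n + h·y'.
0.000000: (-0.570000, -1.620000); f=(-0.930012, 3.664764) → (-0.914104, -0.264037)
(x(0.37), y(0.37)) ≈ (-0.9141, -0.2640)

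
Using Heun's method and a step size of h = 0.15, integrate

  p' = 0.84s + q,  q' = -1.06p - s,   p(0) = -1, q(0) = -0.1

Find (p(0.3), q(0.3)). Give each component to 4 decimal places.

Heun on (p,q): k1 = f(s_n, state_n); k2 = f(s_n + h, state_n + h·k1); state_{n+1} = state_n + (h/2)·(k1 + k2).
0.000000: (-1.000000, -0.100000)
  k1 = (-0.100000, 1.060000)
  predictor → (-1.015000, 0.059000)
  k2 = (0.185000, 0.925900)
  → (-0.993625, 0.048942)
0.150000: (-0.993625, 0.048942)
  k1 = (0.174943, 0.903243)
  predictor → (-0.967384, 0.184429)
  k2 = (0.436429, 0.725427)
  → (-0.947772, 0.171093)
(p(0.3), q(0.3)) ≈ (-0.9478, 0.1711)

-0.9478, 0.1711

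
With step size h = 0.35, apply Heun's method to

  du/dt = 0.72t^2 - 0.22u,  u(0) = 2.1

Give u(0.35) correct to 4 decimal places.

1.9600

Heun: k1 = f(t_n, u_n); k2 = f(t_n + h, u_n + h·k1); u_{n+1} = u_n + (h/2)·(k1 + k2).
t=0.000000, u=2.100000:
  k1 = f(0.000000, 2.100000) = -0.462000
  k2 = f(0.350000, 1.938300) = -0.338226
  u ← 2.100000 + (0.35/2)·(-0.462000 + (-0.338226)) = 1.959960
u(0.35) ≈ 1.9600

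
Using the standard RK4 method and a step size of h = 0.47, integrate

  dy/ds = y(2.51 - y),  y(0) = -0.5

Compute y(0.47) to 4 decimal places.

-2.7475

RK4: k1 = f(s_n, y_n); k2 = f(s_n + h/2, y_n + (h/2)·k1); k3 = f(s_n + h/2, y_n + (h/2)·k2); k4 = f(s_n + h, y_n + h·k3); y_{n+1} = y_n + (h/6)·(k1 + 2k2 + 2k3 + k4).
s=0.000000, y=-0.500000:
  k1 = f(0.000000, -0.500000) = -1.505000
  k2 = f(0.235000, -0.853675) = -2.871485
  k3 = f(0.235000, -1.174799) = -4.328898
  k4 = f(0.470000, -2.534582) = -12.785908
  y ← -0.500000 + (0.47/6)·(k1 + 2k2 + 2k3 + k4) = -2.747515
y(0.47) ≈ -2.7475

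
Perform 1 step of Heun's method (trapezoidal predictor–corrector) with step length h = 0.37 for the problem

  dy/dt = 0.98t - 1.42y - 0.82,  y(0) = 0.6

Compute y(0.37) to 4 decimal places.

Heun: k1 = f(t_n, y_n); k2 = f(t_n + h, y_n + h·k1); y_{n+1} = y_n + (h/2)·(k1 + k2).
t=0.000000, y=0.600000:
  k1 = f(0.000000, 0.600000) = -1.672000
  k2 = f(0.370000, -0.018640) = -0.430931
  y ← 0.600000 + (0.37/2)·(-1.672000 + (-0.430931)) = 0.210958
y(0.37) ≈ 0.2110

0.2110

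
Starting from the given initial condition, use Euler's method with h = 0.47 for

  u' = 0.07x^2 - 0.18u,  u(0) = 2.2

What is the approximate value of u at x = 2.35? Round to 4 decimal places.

1.6202

Euler: u_{n+1} = u_n + h·f(x_n, u_n).
x=0.000000, u=2.200000: f=-0.396000 → u ← 2.200000 + 0.47·(-0.396000) = 2.013880
x=0.470000, u=2.013880: f=-0.347035 → u ← 2.013880 + 0.47·(-0.347035) = 1.850773
x=0.940000, u=1.850773: f=-0.271287 → u ← 1.850773 + 0.47·(-0.271287) = 1.723268
x=1.410000, u=1.723268: f=-0.171021 → u ← 1.723268 + 0.47·(-0.171021) = 1.642888
x=1.880000, u=1.642888: f=-0.048312 → u ← 1.642888 + 0.47·(-0.048312) = 1.620182
u(2.35) ≈ 1.6202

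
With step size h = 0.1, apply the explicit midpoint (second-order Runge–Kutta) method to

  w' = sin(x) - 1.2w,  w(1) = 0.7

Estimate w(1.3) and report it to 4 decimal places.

0.7187

Midpoint: k1 = f(x_n, w_n); k2 = f(x_n + h/2, w_n + (h/2)·k1); w_{n+1} = w_n + h·k2.
x=1.000000, w=0.700000:
  k1 = f(1.000000, 0.700000) = 0.001471
  k2 = f(1.050000, 0.700074) = 0.027335
  w ← 0.700000 + 0.1·0.027335 = 0.702733
x=1.100000, w=0.702733:
  k1 = f(1.100000, 0.702733) = 0.047927
  k2 = f(1.150000, 0.705130) = 0.066608
  w ← 0.702733 + 0.1·0.066608 = 0.709394
x=1.200000, w=0.709394:
  k1 = f(1.200000, 0.709394) = 0.080766
  k2 = f(1.250000, 0.713433) = 0.092865
  w ← 0.709394 + 0.1·0.092865 = 0.718681
w(1.3) ≈ 0.7187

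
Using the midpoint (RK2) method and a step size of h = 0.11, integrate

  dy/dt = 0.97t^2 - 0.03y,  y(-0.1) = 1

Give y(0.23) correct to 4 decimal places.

Midpoint: k1 = f(t_n, y_n); k2 = f(t_n + h/2, y_n + (h/2)·k1); y_{n+1} = y_n + h·k2.
t=-0.100000, y=1.000000:
  k1 = f(-0.100000, 1.000000) = -0.020300
  k2 = f(-0.045000, 0.998884) = -0.028002
  y ← 1.000000 + 0.11·(-0.028002) = 0.996920
t=0.010000, y=0.996920:
  k1 = f(0.010000, 0.996920) = -0.029811
  k2 = f(0.065000, 0.995280) = -0.025760
  y ← 0.996920 + 0.11·(-0.025760) = 0.994086
t=0.120000, y=0.994086:
  k1 = f(0.120000, 0.994086) = -0.015855
  k2 = f(0.175000, 0.993214) = -0.000090
  y ← 0.994086 + 0.11·(-0.000090) = 0.994076
y(0.23) ≈ 0.9941

0.9941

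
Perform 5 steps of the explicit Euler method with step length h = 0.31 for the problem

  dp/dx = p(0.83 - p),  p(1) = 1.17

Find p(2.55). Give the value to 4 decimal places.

0.8823

Euler: p_{n+1} = p_n + h·f(x_n, p_n).
x=1.000000, p=1.170000: f=-0.397800 → p ← 1.170000 + 0.31·(-0.397800) = 1.046682
x=1.310000, p=1.046682: f=-0.226797 → p ← 1.046682 + 0.31·(-0.226797) = 0.976375
x=1.620000, p=0.976375: f=-0.142917 → p ← 0.976375 + 0.31·(-0.142917) = 0.932071
x=1.930000, p=0.932071: f=-0.095137 → p ← 0.932071 + 0.31·(-0.095137) = 0.902578
x=2.240000, p=0.902578: f=-0.065507 → p ← 0.902578 + 0.31·(-0.065507) = 0.882271
p(2.55) ≈ 0.8823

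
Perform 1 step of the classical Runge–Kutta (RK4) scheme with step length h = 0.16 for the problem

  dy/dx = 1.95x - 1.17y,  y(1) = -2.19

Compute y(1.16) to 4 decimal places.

RK4: k1 = f(x_n, y_n); k2 = f(x_n + h/2, y_n + (h/2)·k1); k3 = f(x_n + h/2, y_n + (h/2)·k2); k4 = f(x_n + h, y_n + h·k3); y_{n+1} = y_n + (h/6)·(k1 + 2k2 + 2k3 + k4).
x=1.000000, y=-2.190000:
  k1 = f(1.000000, -2.190000) = 4.512300
  k2 = f(1.080000, -1.829016) = 4.245949
  k3 = f(1.080000, -1.850324) = 4.270879
  k4 = f(1.160000, -1.506659) = 4.024791
  y ← -2.190000 + (0.16/6)·(k1 + 2k2 + 2k3 + k4) = -1.508113
y(1.16) ≈ -1.5081

-1.5081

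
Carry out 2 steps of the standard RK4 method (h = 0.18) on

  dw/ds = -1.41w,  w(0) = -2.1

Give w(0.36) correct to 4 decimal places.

-1.2641

RK4: k1 = f(s_n, w_n); k2 = f(s_n + h/2, w_n + (h/2)·k1); k3 = f(s_n + h/2, w_n + (h/2)·k2); k4 = f(s_n + h, w_n + h·k3); w_{n+1} = w_n + (h/6)·(k1 + 2k2 + 2k3 + k4).
s=0.000000, w=-2.100000:
  k1 = f(0.000000, -2.100000) = 2.961000
  k2 = f(0.090000, -1.833510) = 2.585249
  k3 = f(0.090000, -1.867328) = 2.632932
  k4 = f(0.180000, -1.626072) = 2.292762
  w ← -2.100000 + (0.18/6)·(k1 + 2k2 + 2k3 + k4) = -1.629296
s=0.180000, w=-1.629296:
  k1 = f(0.180000, -1.629296) = 2.297308
  k2 = f(0.270000, -1.422539) = 2.005779
  k3 = f(0.270000, -1.448776) = 2.042774
  k4 = f(0.360000, -1.261597) = 1.778852
  w ← -1.629296 + (0.18/6)·(k1 + 2k2 + 2k3 + k4) = -1.264098
w(0.36) ≈ -1.2641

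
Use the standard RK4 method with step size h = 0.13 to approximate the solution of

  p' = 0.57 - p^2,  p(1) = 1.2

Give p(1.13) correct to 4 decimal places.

1.1024

RK4: k1 = f(x_n, p_n); k2 = f(x_n + h/2, p_n + (h/2)·k1); k3 = f(x_n + h/2, p_n + (h/2)·k2); k4 = f(x_n + h, p_n + h·k3); p_{n+1} = p_n + (h/6)·(k1 + 2k2 + 2k3 + k4).
x=1.000000, p=1.200000:
  k1 = f(1.000000, 1.200000) = -0.870000
  k2 = f(1.065000, 1.143450) = -0.737478
  k3 = f(1.065000, 1.152064) = -0.757251
  k4 = f(1.130000, 1.101557) = -0.643429
  p ← 1.200000 + (0.13/6)·(k1 + 2k2 + 2k3 + k4) = 1.102437
p(1.13) ≈ 1.1024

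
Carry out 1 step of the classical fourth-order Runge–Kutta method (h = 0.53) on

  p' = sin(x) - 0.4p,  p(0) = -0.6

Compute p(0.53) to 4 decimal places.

RK4: k1 = f(x_n, p_n); k2 = f(x_n + h/2, p_n + (h/2)·k1); k3 = f(x_n + h/2, p_n + (h/2)·k2); k4 = f(x_n + h, p_n + h·k3); p_{n+1} = p_n + (h/6)·(k1 + 2k2 + 2k3 + k4).
x=0.000000, p=-0.600000:
  k1 = f(0.000000, -0.600000) = 0.240000
  k2 = f(0.265000, -0.536400) = 0.476469
  k3 = f(0.265000, -0.473736) = 0.451404
  k4 = f(0.530000, -0.360756) = 0.649836
  p ← -0.600000 + (0.53/6)·(k1 + 2k2 + 2k3 + k4) = -0.357474
p(0.53) ≈ -0.3575

-0.3575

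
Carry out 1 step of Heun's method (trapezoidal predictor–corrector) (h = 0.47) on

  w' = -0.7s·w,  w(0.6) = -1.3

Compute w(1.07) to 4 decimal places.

-0.9880

Heun: k1 = f(s_n, w_n); k2 = f(s_n + h, w_n + h·k1); w_{n+1} = w_n + (h/2)·(k1 + k2).
s=0.600000, w=-1.300000:
  k1 = f(0.600000, -1.300000) = 0.546000
  k2 = f(1.070000, -1.043380) = 0.781492
  w ← -1.300000 + (0.47/2)·(0.546000 + 0.781492) = -0.988039
w(1.07) ≈ -0.9880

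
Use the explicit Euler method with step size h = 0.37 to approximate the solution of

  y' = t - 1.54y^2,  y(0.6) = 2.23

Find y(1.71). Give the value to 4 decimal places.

0.3838

Euler: y_{n+1} = y_n + h·f(t_n, y_n).
t=0.600000, y=2.230000: f=-7.058266 → y ← 2.230000 + 0.37·(-7.058266) = -0.381558
t=0.970000, y=-0.381558: f=0.745796 → y ← -0.381558 + 0.37·0.745796 = -0.105614
t=1.340000, y=-0.105614: f=1.322822 → y ← -0.105614 + 0.37·1.322822 = 0.383831
y(1.71) ≈ 0.3838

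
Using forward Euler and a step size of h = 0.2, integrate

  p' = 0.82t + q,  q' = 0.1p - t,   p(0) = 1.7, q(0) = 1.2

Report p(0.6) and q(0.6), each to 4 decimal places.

Euler on (p,q): p_{n+1} = p_n + h·p', q_{n+1} = q_n + h·q'.
0.000000: (1.700000, 1.200000); f=(1.200000, 0.170000) → (1.940000, 1.234000)
0.200000: (1.940000, 1.234000); f=(1.398000, -0.006000) → (2.219600, 1.232800)
0.400000: (2.219600, 1.232800); f=(1.560800, -0.178040) → (2.531760, 1.197192)
(p(0.6), q(0.6)) ≈ (2.5318, 1.1972)

2.5318, 1.1972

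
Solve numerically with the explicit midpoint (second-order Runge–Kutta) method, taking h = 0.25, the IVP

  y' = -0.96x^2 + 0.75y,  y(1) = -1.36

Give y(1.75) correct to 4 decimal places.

-4.1274

Midpoint: k1 = f(x_n, y_n); k2 = f(x_n + h/2, y_n + (h/2)·k1); y_{n+1} = y_n + h·k2.
x=1.000000, y=-1.360000:
  k1 = f(1.000000, -1.360000) = -1.980000
  k2 = f(1.125000, -1.607500) = -2.420625
  y ← -1.360000 + 0.25·(-2.420625) = -1.965156
x=1.250000, y=-1.965156:
  k1 = f(1.250000, -1.965156) = -2.973867
  k2 = f(1.375000, -2.336890) = -3.567667
  y ← -1.965156 + 0.25·(-3.567667) = -2.857073
x=1.500000, y=-2.857073:
  k1 = f(1.500000, -2.857073) = -4.302805
  k2 = f(1.625000, -3.394924) = -5.081193
  y ← -2.857073 + 0.25·(-5.081193) = -4.127371
y(1.75) ≈ -4.1274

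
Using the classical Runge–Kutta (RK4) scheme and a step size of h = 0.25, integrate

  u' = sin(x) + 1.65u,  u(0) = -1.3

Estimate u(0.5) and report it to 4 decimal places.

RK4: k1 = f(x_n, u_n); k2 = f(x_n + h/2, u_n + (h/2)·k1); k3 = f(x_n + h/2, u_n + (h/2)·k2); k4 = f(x_n + h, u_n + h·k3); u_{n+1} = u_n + (h/6)·(k1 + 2k2 + 2k3 + k4).
x=0.000000, u=-1.300000:
  k1 = f(0.000000, -1.300000) = -2.145000
  k2 = f(0.125000, -1.568125) = -2.462732
  k3 = f(0.125000, -1.607841) = -2.528264
  k4 = f(0.250000, -1.932066) = -2.940505
  u ← -1.300000 + (0.25/6)·(k1 + 2k2 + 2k3 + k4) = -1.927812
x=0.250000, u=-1.927812:
  k1 = f(0.250000, -1.927812) = -2.933486
  k2 = f(0.375000, -2.294498) = -3.419649
  k3 = f(0.375000, -2.355268) = -3.519920
  k4 = f(0.500000, -2.807792) = -4.153432
  u ← -1.927812 + (0.25/6)·(k1 + 2k2 + 2k3 + k4) = -2.801398
u(0.5) ≈ -2.8014

-2.8014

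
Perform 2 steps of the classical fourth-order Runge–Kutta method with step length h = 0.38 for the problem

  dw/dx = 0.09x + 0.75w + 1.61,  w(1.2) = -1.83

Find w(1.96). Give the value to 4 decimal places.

-1.4444

RK4: k1 = f(x_n, w_n); k2 = f(x_n + h/2, w_n + (h/2)·k1); k3 = f(x_n + h/2, w_n + (h/2)·k2); k4 = f(x_n + h, w_n + h·k3); w_{n+1} = w_n + (h/6)·(k1 + 2k2 + 2k3 + k4).
x=1.200000, w=-1.830000:
  k1 = f(1.200000, -1.830000) = 0.345500
  k2 = f(1.390000, -1.764355) = 0.411834
  k3 = f(1.390000, -1.751752) = 0.421286
  k4 = f(1.580000, -1.669911) = 0.499767
  w ← -1.830000 + (0.38/6)·(k1 + 2k2 + 2k3 + k4) = -1.670938
x=1.580000, w=-1.670938:
  k1 = f(1.580000, -1.670938) = 0.498997
  k2 = f(1.770000, -1.576129) = 0.587204
  k3 = f(1.770000, -1.559369) = 0.599773
  k4 = f(1.960000, -1.443024) = 0.704132
  w ← -1.670938 + (0.38/6)·(k1 + 2k2 + 2k3 + k4) = -1.444389
w(1.96) ≈ -1.4444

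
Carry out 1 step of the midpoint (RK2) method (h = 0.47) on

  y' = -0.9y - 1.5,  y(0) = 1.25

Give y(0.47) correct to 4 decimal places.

0.2772

Midpoint: k1 = f(x_n, y_n); k2 = f(x_n + h/2, y_n + (h/2)·k1); y_{n+1} = y_n + h·k2.
x=0.000000, y=1.250000:
  k1 = f(0.000000, 1.250000) = -2.625000
  k2 = f(0.235000, 0.633125) = -2.069813
  y ← 1.250000 + 0.47·(-2.069813) = 0.277188
y(0.47) ≈ 0.2772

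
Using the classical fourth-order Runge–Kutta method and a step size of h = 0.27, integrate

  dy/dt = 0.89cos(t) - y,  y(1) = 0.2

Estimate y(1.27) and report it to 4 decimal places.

RK4: k1 = f(t_n, y_n); k2 = f(t_n + h/2, y_n + (h/2)·k1); k3 = f(t_n + h/2, y_n + (h/2)·k2); k4 = f(t_n + h, y_n + h·k3); y_{n+1} = y_n + (h/6)·(k1 + 2k2 + 2k3 + k4).
t=1.000000, y=0.200000:
  k1 = f(1.000000, 0.200000) = 0.280869
  k2 = f(1.135000, 0.237917) = 0.137781
  k3 = f(1.135000, 0.218600) = 0.157097
  k4 = f(1.270000, 0.242416) = 0.021274
  y ← 0.200000 + (0.27/6)·(k1 + 2k2 + 2k3 + k4) = 0.240135
y(1.27) ≈ 0.2401

0.2401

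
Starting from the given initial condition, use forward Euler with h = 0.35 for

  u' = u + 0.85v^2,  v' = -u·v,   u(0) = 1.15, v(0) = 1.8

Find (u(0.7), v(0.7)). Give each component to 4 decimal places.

Euler on (u,v): u_{n+1} = u_n + h·u', v_{n+1} = v_n + h·v'.
0.000000: (1.150000, 1.800000); f=(3.904000, -2.070000) → (2.516400, 1.075500)
0.350000: (2.516400, 1.075500); f=(3.499595, -2.706388) → (3.741258, 0.128264)
(u(0.7), v(0.7)) ≈ (3.7413, 0.1283)

3.7413, 0.1283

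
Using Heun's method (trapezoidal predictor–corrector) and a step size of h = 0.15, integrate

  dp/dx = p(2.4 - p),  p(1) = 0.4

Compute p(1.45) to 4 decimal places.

0.8849

Heun: k1 = f(x_n, p_n); k2 = f(x_n + h, p_n + h·k1); p_{n+1} = p_n + (h/2)·(k1 + k2).
x=1.000000, p=0.400000:
  k1 = f(1.000000, 0.400000) = 0.800000
  k2 = f(1.150000, 0.520000) = 0.977600
  p ← 0.400000 + (0.15/2)·(0.800000 + 0.977600) = 0.533320
x=1.150000, p=0.533320:
  k1 = f(1.150000, 0.533320) = 0.995538
  k2 = f(1.300000, 0.682651) = 1.172350
  p ← 0.533320 + (0.15/2)·(0.995538 + 1.172350) = 0.695912
x=1.300000, p=0.695912:
  k1 = f(1.300000, 0.695912) = 1.185895
  k2 = f(1.450000, 0.873796) = 1.333591
  p ← 0.695912 + (0.15/2)·(1.185895 + 1.333591) = 0.884873
p(1.45) ≈ 0.8849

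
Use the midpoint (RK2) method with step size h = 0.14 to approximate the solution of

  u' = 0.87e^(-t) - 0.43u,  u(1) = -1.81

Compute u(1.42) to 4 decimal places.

Midpoint: k1 = f(t_n, u_n); k2 = f(t_n + h/2, u_n + (h/2)·k1); u_{n+1} = u_n + h·k2.
t=1.000000, u=-1.810000:
  k1 = f(1.000000, -1.810000) = 1.098355
  k2 = f(1.070000, -1.733115) = 1.043657
  u ← -1.810000 + 0.14·1.043657 = -1.663888
t=1.140000, u=-1.663888:
  k1 = f(1.140000, -1.663888) = 0.993714
  k2 = f(1.210000, -1.594328) = 0.944993
  u ← -1.663888 + 0.14·0.944993 = -1.531589
t=1.280000, u=-1.531589:
  k1 = f(1.280000, -1.531589) = 0.900476
  k2 = f(1.350000, -1.468556) = 0.857018
  u ← -1.531589 + 0.14·0.857018 = -1.411607
u(1.42) ≈ -1.4116

-1.4116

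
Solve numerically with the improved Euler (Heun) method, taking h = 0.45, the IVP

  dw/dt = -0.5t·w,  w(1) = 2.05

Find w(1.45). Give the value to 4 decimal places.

1.5602

Heun: k1 = f(t_n, w_n); k2 = f(t_n + h, w_n + h·k1); w_{n+1} = w_n + (h/2)·(k1 + k2).
t=1.000000, w=2.050000:
  k1 = f(1.000000, 2.050000) = -1.025000
  k2 = f(1.450000, 1.588750) = -1.151844
  w ← 2.050000 + (0.45/2)·(-1.025000 + (-1.151844)) = 1.560210
w(1.45) ≈ 1.5602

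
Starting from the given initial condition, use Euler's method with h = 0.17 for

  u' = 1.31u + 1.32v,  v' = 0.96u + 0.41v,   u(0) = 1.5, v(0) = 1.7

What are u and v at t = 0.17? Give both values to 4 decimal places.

2.2155, 2.0633

Euler on (u,v): u_{n+1} = u_n + h·u', v_{n+1} = v_n + h·v'.
0.000000: (1.500000, 1.700000); f=(4.209000, 2.137000) → (2.215530, 2.063290)
(u(0.17), v(0.17)) ≈ (2.2155, 2.0633)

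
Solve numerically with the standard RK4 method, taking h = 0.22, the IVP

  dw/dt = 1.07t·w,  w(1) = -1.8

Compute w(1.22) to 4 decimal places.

-2.3375

RK4: k1 = f(t_n, w_n); k2 = f(t_n + h/2, w_n + (h/2)·k1); k3 = f(t_n + h/2, w_n + (h/2)·k2); k4 = f(t_n + h, w_n + h·k3); w_{n+1} = w_n + (h/6)·(k1 + 2k2 + 2k3 + k4).
t=1.000000, w=-1.800000:
  k1 = f(1.000000, -1.800000) = -1.926000
  k2 = f(1.110000, -2.011860) = -2.389486
  k3 = f(1.110000, -2.062843) = -2.450039
  k4 = f(1.220000, -2.339009) = -3.053342
  w ← -1.800000 + (0.22/6)·(k1 + 2k2 + 2k3 + k4) = -2.337474
w(1.22) ≈ -2.3375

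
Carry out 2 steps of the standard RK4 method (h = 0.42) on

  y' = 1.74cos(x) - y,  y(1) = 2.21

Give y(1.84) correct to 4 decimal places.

RK4: k1 = f(x_n, y_n); k2 = f(x_n + h/2, y_n + (h/2)·k1); k3 = f(x_n + h/2, y_n + (h/2)·k2); k4 = f(x_n + h, y_n + h·k3); y_{n+1} = y_n + (h/6)·(k1 + 2k2 + 2k3 + k4).
x=1.000000, y=2.210000:
  k1 = f(1.000000, 2.210000) = -1.269874
  k2 = f(1.210000, 1.943326) = -1.329073
  k3 = f(1.210000, 1.930895) = -1.316641
  k4 = f(1.420000, 1.657011) = -1.395618
  y ← 2.210000 + (0.42/6)·(k1 + 2k2 + 2k3 + k4) = 1.653016
x=1.420000, y=1.653016:
  k1 = f(1.420000, 1.653016) = -1.391623
  k2 = f(1.630000, 1.360775) = -1.463729
  k3 = f(1.630000, 1.345633) = -1.448587
  k4 = f(1.840000, 1.044609) = -1.507386
  y ← 1.653016 + (0.42/6)·(k1 + 2k2 + 2k3 + k4) = 1.042361
y(1.84) ≈ 1.0424

1.0424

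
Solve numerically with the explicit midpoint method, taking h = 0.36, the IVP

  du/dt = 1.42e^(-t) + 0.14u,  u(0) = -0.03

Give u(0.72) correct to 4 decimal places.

0.7363

Midpoint: k1 = f(t_n, u_n); k2 = f(t_n + h/2, u_n + (h/2)·k1); u_{n+1} = u_n + h·k2.
t=0.000000, u=-0.030000:
  k1 = f(0.000000, -0.030000) = 1.415800
  k2 = f(0.180000, 0.224844) = 1.217562
  u ← -0.030000 + 0.36·1.217562 = 0.408322
t=0.360000, u=0.408322:
  k1 = f(0.360000, 0.408322) = 1.047866
  k2 = f(0.540000, 0.596938) = 0.911074
  u ← 0.408322 + 0.36·0.911074 = 0.736309
u(0.72) ≈ 0.7363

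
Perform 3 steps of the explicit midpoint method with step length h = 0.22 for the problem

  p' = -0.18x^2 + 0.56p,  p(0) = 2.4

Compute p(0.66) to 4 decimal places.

Midpoint: k1 = f(x_n, p_n); k2 = f(x_n + h/2, p_n + (h/2)·k1); p_{n+1} = p_n + h·k2.
x=0.000000, p=2.400000:
  k1 = f(0.000000, 2.400000) = 1.344000
  k2 = f(0.110000, 2.547840) = 1.424612
  p ← 2.400000 + 0.22·1.424612 = 2.713415
x=0.220000, p=2.713415:
  k1 = f(0.220000, 2.713415) = 1.510800
  k2 = f(0.330000, 2.879603) = 1.592976
  p ← 2.713415 + 0.22·1.592976 = 3.063869
x=0.440000, p=3.063869:
  k1 = f(0.440000, 3.063869) = 1.680919
  k2 = f(0.550000, 3.248770) = 1.764861
  p ← 3.063869 + 0.22·1.764861 = 3.452139
p(0.66) ≈ 3.4521

3.4521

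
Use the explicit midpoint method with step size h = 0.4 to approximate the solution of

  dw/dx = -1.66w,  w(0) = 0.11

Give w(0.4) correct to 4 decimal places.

0.0612

Midpoint: k1 = f(x_n, w_n); k2 = f(x_n + h/2, w_n + (h/2)·k1); w_{n+1} = w_n + h·k2.
x=0.000000, w=0.110000:
  k1 = f(0.000000, 0.110000) = -0.182600
  k2 = f(0.200000, 0.073480) = -0.121977
  w ← 0.110000 + 0.4·(-0.121977) = 0.061209
w(0.4) ≈ 0.0612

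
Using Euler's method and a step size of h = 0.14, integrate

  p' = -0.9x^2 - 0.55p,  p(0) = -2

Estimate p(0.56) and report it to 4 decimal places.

-1.4850

Euler: p_{n+1} = p_n + h·f(x_n, p_n).
x=0.000000, p=-2.000000: f=1.100000 → p ← -2.000000 + 0.14·1.100000 = -1.846000
x=0.140000, p=-1.846000: f=0.997660 → p ← -1.846000 + 0.14·0.997660 = -1.706328
x=0.280000, p=-1.706328: f=0.867920 → p ← -1.706328 + 0.14·0.867920 = -1.584819
x=0.420000, p=-1.584819: f=0.712890 → p ← -1.584819 + 0.14·0.712890 = -1.485014
p(0.56) ≈ -1.4850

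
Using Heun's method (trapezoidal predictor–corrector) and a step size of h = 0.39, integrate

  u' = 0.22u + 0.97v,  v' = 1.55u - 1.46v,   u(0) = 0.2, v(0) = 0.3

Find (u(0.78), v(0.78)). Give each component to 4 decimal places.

Heun on (u,v): k1 = f(t_n, state_n); k2 = f(t_n + h, state_n + h·k1); state_{n+1} = state_n + (h/2)·(k1 + k2).
0.000000: (0.200000, 0.300000)
  k1 = (0.335000, -0.128000)
  predictor → (0.330650, 0.250080)
  k2 = (0.315321, 0.147391)
  → (0.326813, 0.303781)
0.390000: (0.326813, 0.303781)
  k1 = (0.366567, 0.063039)
  predictor → (0.469773, 0.328366)
  k2 = (0.421866, 0.248734)
  → (0.480557, 0.364577)
(u(0.78), v(0.78)) ≈ (0.4806, 0.3646)

0.4806, 0.3646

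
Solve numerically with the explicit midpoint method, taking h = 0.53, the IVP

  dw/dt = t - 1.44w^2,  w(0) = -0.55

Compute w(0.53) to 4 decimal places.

-0.7475

Midpoint: k1 = f(t_n, w_n); k2 = f(t_n + h/2, w_n + (h/2)·k1); w_{n+1} = w_n + h·k2.
t=0.000000, w=-0.550000:
  k1 = f(0.000000, -0.550000) = -0.435600
  k2 = f(0.265000, -0.665434) = -0.372635
  w ← -0.550000 + 0.53·(-0.372635) = -0.747497
w(0.53) ≈ -0.7475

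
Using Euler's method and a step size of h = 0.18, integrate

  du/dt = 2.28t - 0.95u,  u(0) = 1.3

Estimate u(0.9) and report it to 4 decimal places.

1.1318

Euler: u_{n+1} = u_n + h·f(t_n, u_n).
t=0.000000, u=1.300000: f=-1.235000 → u ← 1.300000 + 0.18·(-1.235000) = 1.077700
t=0.180000, u=1.077700: f=-0.613415 → u ← 1.077700 + 0.18·(-0.613415) = 0.967285
t=0.360000, u=0.967285: f=-0.098121 → u ← 0.967285 + 0.18·(-0.098121) = 0.949624
t=0.540000, u=0.949624: f=0.329058 → u ← 0.949624 + 0.18·0.329058 = 1.008854
t=0.720000, u=1.008854: f=0.683189 → u ← 1.008854 + 0.18·0.683189 = 1.131828
u(0.9) ≈ 1.1318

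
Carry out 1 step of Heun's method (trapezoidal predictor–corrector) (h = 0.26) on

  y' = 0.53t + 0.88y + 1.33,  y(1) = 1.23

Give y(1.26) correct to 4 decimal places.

2.1005

Heun: k1 = f(t_n, y_n); k2 = f(t_n + h, y_n + h·k1); y_{n+1} = y_n + (h/2)·(k1 + k2).
t=1.000000, y=1.230000:
  k1 = f(1.000000, 1.230000) = 2.942400
  k2 = f(1.260000, 1.995024) = 3.753421
  y ← 1.230000 + (0.26/2)·(2.942400 + 3.753421) = 2.100457
y(1.26) ≈ 2.1005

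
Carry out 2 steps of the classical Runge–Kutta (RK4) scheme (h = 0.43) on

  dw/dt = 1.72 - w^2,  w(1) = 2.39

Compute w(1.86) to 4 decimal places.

1.4006

RK4: k1 = f(t_n, w_n); k2 = f(t_n + h/2, w_n + (h/2)·k1); k3 = f(t_n + h/2, w_n + (h/2)·k2); k4 = f(t_n + h, w_n + h·k3); w_{n+1} = w_n + (h/6)·(k1 + 2k2 + 2k3 + k4).
t=1.000000, w=2.390000:
  k1 = f(1.000000, 2.390000) = -3.992100
  k2 = f(1.215000, 1.531699) = -0.626100
  k3 = f(1.215000, 2.255388) = -3.366777
  k4 = f(1.430000, 0.942286) = 0.832097
  w ← 2.390000 + (0.43/6)·(k1 + 2k2 + 2k3 + k4) = 1.591221
t=1.430000, w=1.591221:
  k1 = f(1.430000, 1.591221) = -0.811983
  k2 = f(1.645000, 1.416644) = -0.286881
  k3 = f(1.645000, 1.529541) = -0.619497
  k4 = f(1.860000, 1.324837) = -0.035194
  w ← 1.591221 + (0.43/6)·(k1 + 2k2 + 2k3 + k4) = 1.400592
w(1.86) ≈ 1.4006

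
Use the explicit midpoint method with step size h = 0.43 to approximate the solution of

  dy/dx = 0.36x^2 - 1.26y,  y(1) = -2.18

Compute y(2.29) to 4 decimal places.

Midpoint: k1 = f(x_n, y_n); k2 = f(x_n + h/2, y_n + (h/2)·k1); y_{n+1} = y_n + h·k2.
x=1.000000, y=-2.180000:
  k1 = f(1.000000, -2.180000) = 3.106800
  k2 = f(1.215000, -1.512038) = 2.436609
  y ← -2.180000 + 0.43·2.436609 = -1.132258
x=1.430000, y=-1.132258:
  k1 = f(1.430000, -1.132258) = 2.162809
  k2 = f(1.645000, -0.667254) = 1.814909
  y ← -1.132258 + 0.43·1.814909 = -0.351847
x=1.860000, y=-0.351847:
  k1 = f(1.860000, -0.351847) = 1.688783
  k2 = f(2.075000, 0.011241) = 1.535861
  y ← -0.351847 + 0.43·1.535861 = 0.308573
y(2.29) ≈ 0.3086

0.3086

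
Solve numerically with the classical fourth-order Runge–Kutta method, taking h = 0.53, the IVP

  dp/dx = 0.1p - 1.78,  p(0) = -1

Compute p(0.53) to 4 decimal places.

RK4: k1 = f(x_n, p_n); k2 = f(x_n + h/2, p_n + (h/2)·k1); k3 = f(x_n + h/2, p_n + (h/2)·k2); k4 = f(x_n + h, p_n + h·k3); p_{n+1} = p_n + (h/6)·(k1 + 2k2 + 2k3 + k4).
x=0.000000, p=-1.000000:
  k1 = f(0.000000, -1.000000) = -1.880000
  k2 = f(0.265000, -1.498200) = -1.929820
  k3 = f(0.265000, -1.511402) = -1.931140
  k4 = f(0.530000, -2.023504) = -1.982350
  p ← -1.000000 + (0.53/6)·(k1 + 2k2 + 2k3 + k4) = -2.023277
p(0.53) ≈ -2.0233

-2.0233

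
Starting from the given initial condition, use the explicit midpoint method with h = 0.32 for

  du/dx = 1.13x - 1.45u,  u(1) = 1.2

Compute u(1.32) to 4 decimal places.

1.1079

Midpoint: k1 = f(x_n, u_n); k2 = f(x_n + h/2, u_n + (h/2)·k1); u_{n+1} = u_n + h·k2.
x=1.000000, u=1.200000:
  k1 = f(1.000000, 1.200000) = -0.610000
  k2 = f(1.160000, 1.102400) = -0.287680
  u ← 1.200000 + 0.32·(-0.287680) = 1.107942
u(1.32) ≈ 1.1079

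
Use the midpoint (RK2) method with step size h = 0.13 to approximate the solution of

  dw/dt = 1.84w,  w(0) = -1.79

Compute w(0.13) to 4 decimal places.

-2.2694

Midpoint: k1 = f(t_n, w_n); k2 = f(t_n + h/2, w_n + (h/2)·k1); w_{n+1} = w_n + h·k2.
t=0.000000, w=-1.790000:
  k1 = f(0.000000, -1.790000) = -3.293600
  k2 = f(0.065000, -2.004084) = -3.687515
  w ← -1.790000 + 0.13·(-3.687515) = -2.269377
w(0.13) ≈ -2.2694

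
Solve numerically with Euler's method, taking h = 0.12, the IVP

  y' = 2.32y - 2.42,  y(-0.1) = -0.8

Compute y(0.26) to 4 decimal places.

-2.8077

Euler: y_{n+1} = y_n + h·f(t_n, y_n).
t=-0.100000, y=-0.800000: f=-4.276000 → y ← -0.800000 + 0.12·(-4.276000) = -1.313120
t=0.020000, y=-1.313120: f=-5.466438 → y ← -1.313120 + 0.12·(-5.466438) = -1.969093
t=0.140000, y=-1.969093: f=-6.988295 → y ← -1.969093 + 0.12·(-6.988295) = -2.807688
y(0.26) ≈ -2.8077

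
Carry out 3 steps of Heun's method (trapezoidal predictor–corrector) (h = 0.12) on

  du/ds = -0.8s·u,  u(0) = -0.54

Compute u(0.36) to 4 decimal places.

-0.5127

Heun: k1 = f(s_n, u_n); k2 = f(s_n + h, u_n + h·k1); u_{n+1} = u_n + (h/2)·(k1 + k2).
s=0.000000, u=-0.540000:
  k1 = f(0.000000, -0.540000) = 0.000000
  k2 = f(0.120000, -0.540000) = 0.051840
  u ← -0.540000 + (0.12/2)·(0.000000 + 0.051840) = -0.536890
s=0.120000, u=-0.536890:
  k1 = f(0.120000, -0.536890) = 0.051541
  k2 = f(0.240000, -0.530705) = 0.101895
  u ← -0.536890 + (0.12/2)·(0.051541 + 0.101895) = -0.527683
s=0.240000, u=-0.527683:
  k1 = f(0.240000, -0.527683) = 0.101315
  k2 = f(0.360000, -0.515526) = 0.148471
  u ← -0.527683 + (0.12/2)·(0.101315 + 0.148471) = -0.512696
u(0.36) ≈ -0.5127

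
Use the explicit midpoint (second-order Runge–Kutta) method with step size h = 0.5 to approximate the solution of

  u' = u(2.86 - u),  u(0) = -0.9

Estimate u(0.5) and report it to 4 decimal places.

Midpoint: k1 = f(t_n, u_n); k2 = f(t_n + h/2, u_n + (h/2)·k1); u_{n+1} = u_n + h·k2.
t=0.000000, u=-0.900000:
  k1 = f(0.000000, -0.900000) = -3.384000
  k2 = f(0.250000, -1.746000) = -8.042076
  u ← -0.900000 + 0.5·(-8.042076) = -4.921038
u(0.5) ≈ -4.9210

-4.9210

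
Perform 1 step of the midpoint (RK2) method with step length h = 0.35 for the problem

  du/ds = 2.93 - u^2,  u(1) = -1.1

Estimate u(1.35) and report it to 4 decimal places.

-0.2979

Midpoint: k1 = f(s_n, u_n); k2 = f(s_n + h/2, u_n + (h/2)·k1); u_{n+1} = u_n + h·k2.
s=1.000000, u=-1.100000:
  k1 = f(1.000000, -1.100000) = 1.720000
  k2 = f(1.175000, -0.799000) = 2.291599
  u ← -1.100000 + 0.35·2.291599 = -0.297940
u(1.35) ≈ -0.2979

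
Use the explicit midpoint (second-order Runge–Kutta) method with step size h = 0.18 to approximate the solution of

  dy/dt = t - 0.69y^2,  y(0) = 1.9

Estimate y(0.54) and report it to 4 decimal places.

Midpoint: k1 = f(t_n, y_n); k2 = f(t_n + h/2, y_n + (h/2)·k1); y_{n+1} = y_n + h·k2.
t=0.000000, y=1.900000:
  k1 = f(0.000000, 1.900000) = -2.490900
  k2 = f(0.090000, 1.675819) = -1.847775
  y ← 1.900000 + 0.18·(-1.847775) = 1.567401
t=0.180000, y=1.567401:
  k1 = f(0.180000, 1.567401) = -1.515154
  k2 = f(0.270000, 1.431037) = -1.143028
  y ← 1.567401 + 0.18·(-1.143028) = 1.361656
t=0.360000, y=1.361656:
  k1 = f(0.360000, 1.361656) = -0.919333
  k2 = f(0.450000, 1.278916) = -0.678581
  y ← 1.361656 + 0.18·(-0.678581) = 1.239511
y(0.54) ≈ 1.2395

1.2395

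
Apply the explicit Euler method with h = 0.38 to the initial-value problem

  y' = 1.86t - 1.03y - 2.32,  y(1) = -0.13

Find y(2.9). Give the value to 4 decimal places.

Euler: y_{n+1} = y_n + h·f(t_n, y_n).
t=1.000000, y=-0.130000: f=-0.326100 → y ← -0.130000 + 0.38·(-0.326100) = -0.253918
t=1.380000, y=-0.253918: f=0.508336 → y ← -0.253918 + 0.38·0.508336 = -0.060750
t=1.760000, y=-0.060750: f=1.016173 → y ← -0.060750 + 0.38·1.016173 = 0.325395
t=2.140000, y=0.325395: f=1.325243 → y ← 0.325395 + 0.38·1.325243 = 0.828988
t=2.520000, y=0.828988: f=1.513343 → y ← 0.828988 + 0.38·1.513343 = 1.404058
y(2.9) ≈ 1.4041

1.4041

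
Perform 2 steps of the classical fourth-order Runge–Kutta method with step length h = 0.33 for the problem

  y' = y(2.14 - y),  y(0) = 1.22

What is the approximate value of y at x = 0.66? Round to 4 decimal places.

1.8077

RK4: k1 = f(x_n, y_n); k2 = f(x_n + h/2, y_n + (h/2)·k1); k3 = f(x_n + h/2, y_n + (h/2)·k2); k4 = f(x_n + h, y_n + h·k3); y_{n+1} = y_n + (h/6)·(k1 + 2k2 + 2k3 + k4).
x=0.000000, y=1.220000:
  k1 = f(0.000000, 1.220000) = 1.122400
  k2 = f(0.165000, 1.405196) = 1.032544
  k3 = f(0.165000, 1.390370) = 1.042263
  k4 = f(0.330000, 1.563947) = 0.900916
  y ← 1.220000 + (0.33/6)·(k1 + 2k2 + 2k3 + k4) = 1.559511
x=0.330000, y=1.559511:
  k1 = f(0.330000, 1.559511) = 0.905279
  k2 = f(0.495000, 1.708882) = 0.736730
  k3 = f(0.495000, 1.681072) = 0.771492
  k4 = f(0.660000, 1.814103) = 0.591210
  y ← 1.559511 + (0.33/6)·(k1 + 2k2 + 2k3 + k4) = 1.807722
y(0.66) ≈ 1.8077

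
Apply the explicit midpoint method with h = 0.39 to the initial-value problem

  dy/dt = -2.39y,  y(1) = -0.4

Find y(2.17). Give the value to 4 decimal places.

Midpoint: k1 = f(t_n, y_n); k2 = f(t_n + h/2, y_n + (h/2)·k1); y_{n+1} = y_n + h·k2.
t=1.000000, y=-0.400000:
  k1 = f(1.000000, -0.400000) = 0.956000
  k2 = f(1.195000, -0.213580) = 0.510456
  y ← -0.400000 + 0.39·0.510456 = -0.200922
t=1.390000, y=-0.200922:
  k1 = f(1.390000, -0.200922) = 0.480204
  k2 = f(1.585000, -0.107282) = 0.256405
  y ← -0.200922 + 0.39·0.256405 = -0.100924
t=1.780000, y=-0.100924:
  k1 = f(1.780000, -0.100924) = 0.241209
  k2 = f(1.975000, -0.053888) = 0.128793
  y ← -0.100924 + 0.39·0.128793 = -0.050695
y(2.17) ≈ -0.0507

-0.0507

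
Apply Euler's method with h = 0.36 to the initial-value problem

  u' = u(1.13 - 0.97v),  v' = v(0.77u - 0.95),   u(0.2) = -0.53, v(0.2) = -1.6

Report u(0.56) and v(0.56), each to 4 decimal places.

Euler on (u,v): u_{n+1} = u_n + h·u', v_{n+1} = v_n + h·v'.
0.200000: (-0.530000, -1.600000); f=(-1.421460, 2.172960) → (-1.041726, -0.817734)
(u(0.56), v(0.56)) ≈ (-1.0417, -0.8177)

-1.0417, -0.8177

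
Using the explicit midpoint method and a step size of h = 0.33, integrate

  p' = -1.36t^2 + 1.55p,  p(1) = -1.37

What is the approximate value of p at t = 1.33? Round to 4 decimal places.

Midpoint: k1 = f(t_n, p_n); k2 = f(t_n + h/2, p_n + (h/2)·k1); p_{n+1} = p_n + h·k2.
t=1.000000, p=-1.370000:
  k1 = f(1.000000, -1.370000) = -3.483500
  k2 = f(1.165000, -1.944778) = -4.860231
  p ← -1.370000 + 0.33·(-4.860231) = -2.973876
p(1.33) ≈ -2.9739

-2.9739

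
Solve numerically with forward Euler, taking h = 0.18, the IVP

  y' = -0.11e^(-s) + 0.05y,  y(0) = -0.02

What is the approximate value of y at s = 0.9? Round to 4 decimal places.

Euler: y_{n+1} = y_n + h·f(s_n, y_n).
s=0.000000, y=-0.020000: f=-0.111000 → y ← -0.020000 + 0.18·(-0.111000) = -0.039980
s=0.180000, y=-0.039980: f=-0.093879 → y ← -0.039980 + 0.18·(-0.093879) = -0.056878
s=0.360000, y=-0.056878: f=-0.079588 → y ← -0.056878 + 0.18·(-0.079588) = -0.071204
s=0.540000, y=-0.071204: f=-0.067663 → y ← -0.071204 + 0.18·(-0.067663) = -0.083383
s=0.720000, y=-0.083383: f=-0.057712 → y ← -0.083383 + 0.18·(-0.057712) = -0.093771
y(0.9) ≈ -0.0938

-0.0938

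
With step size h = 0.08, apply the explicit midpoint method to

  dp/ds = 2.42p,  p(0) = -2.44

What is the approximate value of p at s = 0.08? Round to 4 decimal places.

Midpoint: k1 = f(s_n, p_n); k2 = f(s_n + h/2, p_n + (h/2)·k1); p_{n+1} = p_n + h·k2.
s=0.000000, p=-2.440000:
  k1 = f(0.000000, -2.440000) = -5.904800
  k2 = f(0.040000, -2.676192) = -6.476385
  p ← -2.440000 + 0.08·(-6.476385) = -2.958111
p(0.08) ≈ -2.9581

-2.9581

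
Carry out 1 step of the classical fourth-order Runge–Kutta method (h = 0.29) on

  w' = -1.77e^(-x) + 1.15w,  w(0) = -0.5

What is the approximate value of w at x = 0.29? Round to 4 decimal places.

-1.2310

RK4: k1 = f(x_n, w_n); k2 = f(x_n + h/2, w_n + (h/2)·k1); k3 = f(x_n + h/2, w_n + (h/2)·k2); k4 = f(x_n + h, w_n + h·k3); w_{n+1} = w_n + (h/6)·(k1 + 2k2 + 2k3 + k4).
x=0.000000, w=-0.500000:
  k1 = f(0.000000, -0.500000) = -2.345000
  k2 = f(0.145000, -0.840025) = -2.497118
  k3 = f(0.145000, -0.862082) = -2.522484
  k4 = f(0.290000, -1.231520) = -2.740675
  w ← -0.500000 + (0.29/6)·(k1 + 2k2 + 2k3 + k4) = -1.231036
w(0.29) ≈ -1.2310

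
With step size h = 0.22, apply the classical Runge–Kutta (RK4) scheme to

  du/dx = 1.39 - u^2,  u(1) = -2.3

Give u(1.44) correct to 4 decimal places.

-18.2080

RK4: k1 = f(x_n, u_n); k2 = f(x_n + h/2, u_n + (h/2)·k1); k3 = f(x_n + h/2, u_n + (h/2)·k2); k4 = f(x_n + h, u_n + h·k3); u_{n+1} = u_n + (h/6)·(k1 + 2k2 + 2k3 + k4).
x=1.000000, u=-2.300000:
  k1 = f(1.000000, -2.300000) = -3.900000
  k2 = f(1.110000, -2.729000) = -6.057441
  k3 = f(1.110000, -2.966319) = -7.409046
  k4 = f(1.220000, -3.929990) = -14.054821
  u ← -2.300000 + (0.22/6)·(k1 + 2k2 + 2k3 + k4) = -3.945886
x=1.220000, u=-3.945886:
  k1 = f(1.220000, -3.945886) = -14.180015
  k2 = f(1.330000, -5.505687) = -28.922594
  k3 = f(1.330000, -7.127371) = -49.409419
  k4 = f(1.440000, -14.815958) = -218.122612
  u ← -3.945886 + (0.22/6)·(k1 + 2k2 + 2k3 + k4) = -18.207996
u(1.44) ≈ -18.2080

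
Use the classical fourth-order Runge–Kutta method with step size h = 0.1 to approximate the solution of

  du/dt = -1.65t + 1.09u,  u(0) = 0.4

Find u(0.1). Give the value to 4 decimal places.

0.4375

RK4: k1 = f(t_n, u_n); k2 = f(t_n + h/2, u_n + (h/2)·k1); k3 = f(t_n + h/2, u_n + (h/2)·k2); k4 = f(t_n + h, u_n + h·k3); u_{n+1} = u_n + (h/6)·(k1 + 2k2 + 2k3 + k4).
t=0.000000, u=0.400000:
  k1 = f(0.000000, 0.400000) = 0.436000
  k2 = f(0.050000, 0.421800) = 0.377262
  k3 = f(0.050000, 0.418863) = 0.374061
  k4 = f(0.100000, 0.437406) = 0.311773
  u ← 0.400000 + (0.1/6)·(k1 + 2k2 + 2k3 + k4) = 0.437507
u(0.1) ≈ 0.4375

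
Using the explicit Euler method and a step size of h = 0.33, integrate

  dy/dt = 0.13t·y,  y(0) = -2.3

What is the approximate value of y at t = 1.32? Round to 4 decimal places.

Euler: y_{n+1} = y_n + h·f(t_n, y_n).
t=0.000000, y=-2.300000: f=0.000000 → y ← -2.300000 + 0.33·0.000000 = -2.300000
t=0.330000, y=-2.300000: f=-0.098670 → y ← -2.300000 + 0.33·(-0.098670) = -2.332561
t=0.660000, y=-2.332561: f=-0.200134 → y ← -2.332561 + 0.33·(-0.200134) = -2.398605
t=0.990000, y=-2.398605: f=-0.308700 → y ← -2.398605 + 0.33·(-0.308700) = -2.500476
y(1.32) ≈ -2.5005

-2.5005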